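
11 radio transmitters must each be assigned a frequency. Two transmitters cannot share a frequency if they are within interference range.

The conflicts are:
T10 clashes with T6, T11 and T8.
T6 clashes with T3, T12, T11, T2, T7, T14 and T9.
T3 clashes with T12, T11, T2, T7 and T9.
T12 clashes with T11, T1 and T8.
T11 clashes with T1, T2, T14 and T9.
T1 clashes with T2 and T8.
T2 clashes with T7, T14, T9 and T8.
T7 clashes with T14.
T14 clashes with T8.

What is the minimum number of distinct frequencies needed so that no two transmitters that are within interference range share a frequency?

5

T6, T3, T11, T2, T9 are mutually in conflict, so at least 5 frequencies are needed.
Using 5 frequencies: T10=1, T6=2, T3=4, T12=1, T11=3, T1=4, T2=1, T7=3, T14=4, T9=5, T8=2. Every pair that conflicts lands in different frequencies.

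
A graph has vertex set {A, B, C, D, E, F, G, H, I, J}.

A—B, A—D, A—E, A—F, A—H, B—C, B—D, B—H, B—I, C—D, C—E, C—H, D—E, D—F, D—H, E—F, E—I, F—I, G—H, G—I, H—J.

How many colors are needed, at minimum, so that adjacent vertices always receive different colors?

4

B, C, D, H are pairwise adjacent (a clique of size 4), so at least 4 colors are needed.
4 colors suffice: color 1 → {D, I, J}; color 2 → {E, H}; color 3 → {A, C, G}; color 4 → {B, F}. No two adjacent vertices share a color.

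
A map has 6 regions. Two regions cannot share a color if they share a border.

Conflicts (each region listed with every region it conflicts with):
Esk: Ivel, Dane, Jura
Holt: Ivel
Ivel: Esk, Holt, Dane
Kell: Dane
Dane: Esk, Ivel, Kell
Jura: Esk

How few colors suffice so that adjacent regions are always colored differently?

Esk, Ivel, Dane pairwise conflict, so at least 3 colors are needed.
3 colors suffice: color 1 → {Holt, Dane, Jura}; color 2 → {Esk, Kell}; color 3 → {Ivel}. Each listed conflict is separated.

3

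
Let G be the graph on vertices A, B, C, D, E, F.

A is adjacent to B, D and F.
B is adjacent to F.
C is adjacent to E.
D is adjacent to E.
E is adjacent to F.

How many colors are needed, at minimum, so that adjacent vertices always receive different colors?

A, B, F form a triangle, so at least 3 colors are needed.
3 colors suffice: color 1 → {A, E}; color 2 → {C, D, F}; color 3 → {B}. Every edge joins two different colors.

3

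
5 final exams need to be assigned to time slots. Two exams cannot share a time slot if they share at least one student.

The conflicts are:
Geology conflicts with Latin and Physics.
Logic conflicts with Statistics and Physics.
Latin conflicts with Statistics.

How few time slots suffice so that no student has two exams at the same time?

The cycle Geology-Latin-Statistics-Logic-Physics-Geology has odd length 5, so it cannot be 2-colored; at least 3 time slots are needed.
3 time slots suffice: time slot 1 → {Statistics, Physics}; time slot 2 → {Logic, Latin}; time slot 3 → {Geology}. No two conflicting exams share a time slot.

3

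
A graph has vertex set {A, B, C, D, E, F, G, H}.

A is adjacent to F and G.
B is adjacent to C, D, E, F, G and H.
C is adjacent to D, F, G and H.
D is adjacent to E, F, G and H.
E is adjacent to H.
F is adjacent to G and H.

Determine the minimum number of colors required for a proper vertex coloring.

B, C, D, F, G are pairwise adjacent (a clique of size 5), so at least 5 colors are needed.
5 colors suffice: color 1 → {E, F}; color 2 → {A, D}; color 3 → {B}; color 4 → {C}; color 5 → {G, H}. Every edge joins two different colors.

5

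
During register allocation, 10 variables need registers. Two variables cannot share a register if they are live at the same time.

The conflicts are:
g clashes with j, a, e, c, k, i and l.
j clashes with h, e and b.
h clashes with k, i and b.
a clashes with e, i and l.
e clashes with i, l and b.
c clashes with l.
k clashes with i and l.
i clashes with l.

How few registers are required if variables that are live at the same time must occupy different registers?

g, a, e, i, l pairwise conflict, so at least 5 registers are needed.
5 registers suffice: g=1, j=3, h=1, a=5, e=2, c=2, k=2, i=4, l=3, b=4. Every pair that conflicts lands in different registers.

5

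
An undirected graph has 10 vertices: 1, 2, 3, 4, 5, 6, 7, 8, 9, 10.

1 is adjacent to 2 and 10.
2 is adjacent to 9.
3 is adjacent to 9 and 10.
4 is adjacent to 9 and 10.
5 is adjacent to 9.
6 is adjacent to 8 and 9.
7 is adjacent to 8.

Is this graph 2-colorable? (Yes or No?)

No

The cycle 9-2-1-10-4-9 has odd length 5, so it cannot be 2-colored; at least 3 colors are needed.
So 2 colors are not enough.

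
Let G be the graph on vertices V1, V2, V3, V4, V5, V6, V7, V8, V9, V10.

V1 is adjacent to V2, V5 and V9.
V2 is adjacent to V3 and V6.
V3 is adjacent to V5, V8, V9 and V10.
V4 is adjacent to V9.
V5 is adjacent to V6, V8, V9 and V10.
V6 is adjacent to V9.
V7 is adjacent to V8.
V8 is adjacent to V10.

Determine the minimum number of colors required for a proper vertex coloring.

V3, V5, V8, V10 are pairwise adjacent (a clique of size 4), so at least 4 colors are needed.
4 colors suffice: V1=G, V2=R, V3=G, V4=R, V5=R, V6=G, V7=R, V8=B, V9=B, V10=Y. Every edge joins two different colors.

4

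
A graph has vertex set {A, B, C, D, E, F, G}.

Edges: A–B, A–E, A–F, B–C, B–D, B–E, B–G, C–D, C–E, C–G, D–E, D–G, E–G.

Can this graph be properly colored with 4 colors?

No

B, C, D, E, G are pairwise adjacent (a clique of size 5), so at least 5 colors are needed.
So 4 colors are not enough.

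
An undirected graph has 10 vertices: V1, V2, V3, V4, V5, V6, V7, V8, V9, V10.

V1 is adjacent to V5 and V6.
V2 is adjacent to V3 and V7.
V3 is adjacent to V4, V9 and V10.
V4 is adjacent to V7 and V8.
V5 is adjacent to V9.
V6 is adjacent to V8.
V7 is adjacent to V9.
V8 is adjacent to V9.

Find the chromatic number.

The cycle V5-V1-V6-V8-V9-V5 has odd length 5, so it cannot be 2-colored; at least 3 colors are needed.
3 colors suffice: color 1 → {V2, V4, V6, V9, V10}; color 2 → {V3, V5, V7, V8}; color 3 → {V1}. Each edge has distinct colors on its endpoints.

3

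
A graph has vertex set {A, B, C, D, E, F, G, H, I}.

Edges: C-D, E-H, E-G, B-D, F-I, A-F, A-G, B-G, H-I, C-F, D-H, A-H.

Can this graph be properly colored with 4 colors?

Yes

The chromatic number is 3. The cycle B-G-A-H-D-B has odd length 5, so it cannot be 2-colored; at least 3 colors are needed.
3 colors suffice: color 1 → {F, G, H}; color 2 → {A, D, E, I}; color 3 → {B, C}.
Since 4 ≥ 3, a proper 4-coloring certainly exists.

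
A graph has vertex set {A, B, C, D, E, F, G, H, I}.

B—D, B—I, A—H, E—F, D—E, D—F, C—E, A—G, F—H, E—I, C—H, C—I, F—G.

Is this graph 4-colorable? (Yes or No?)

The chromatic number is 3. C, E, I form a triangle, so at least 3 colors are needed.
3 colors suffice: color 1 → {B, E, G, H}; color 2 → {A, F, I}; color 3 → {C, D}.
Since 4 ≥ 3, a proper 4-coloring certainly exists.

Yes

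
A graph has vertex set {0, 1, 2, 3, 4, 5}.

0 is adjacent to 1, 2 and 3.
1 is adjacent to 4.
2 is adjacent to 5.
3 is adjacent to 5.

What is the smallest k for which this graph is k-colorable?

2

0 and 2 are adjacent, so at least 2 colors are needed.
2 colors suffice: color a → {0, 4, 5}; color b → {1, 2, 3}. No two adjacent vertices share a color.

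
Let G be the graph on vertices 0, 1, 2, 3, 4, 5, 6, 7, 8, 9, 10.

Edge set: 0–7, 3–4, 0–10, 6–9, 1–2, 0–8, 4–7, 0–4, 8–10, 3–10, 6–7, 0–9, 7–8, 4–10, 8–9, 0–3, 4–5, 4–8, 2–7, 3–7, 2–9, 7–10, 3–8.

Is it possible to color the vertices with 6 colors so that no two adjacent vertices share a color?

Yes

The chromatic number is 6. 0, 3, 4, 7, 8, 10 form a clique, so at least 6 colors are needed.
6 colors suffice: 0=yellow, 1=red, 2=blue, 3=orange, 4=green, 5=red, 6=blue, 7=red, 8=blue, 9=red, 10=purple.
That is already a proper 6-coloring.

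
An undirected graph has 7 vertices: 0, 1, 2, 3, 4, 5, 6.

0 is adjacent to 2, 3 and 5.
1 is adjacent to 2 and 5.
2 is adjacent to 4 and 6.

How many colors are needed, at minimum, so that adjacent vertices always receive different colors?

2

2 and 4 are adjacent, so at least 2 colors are needed.
2 colors suffice: color a → {2, 3, 5}; color b → {0, 1, 4, 6}. Every edge joins two different colors.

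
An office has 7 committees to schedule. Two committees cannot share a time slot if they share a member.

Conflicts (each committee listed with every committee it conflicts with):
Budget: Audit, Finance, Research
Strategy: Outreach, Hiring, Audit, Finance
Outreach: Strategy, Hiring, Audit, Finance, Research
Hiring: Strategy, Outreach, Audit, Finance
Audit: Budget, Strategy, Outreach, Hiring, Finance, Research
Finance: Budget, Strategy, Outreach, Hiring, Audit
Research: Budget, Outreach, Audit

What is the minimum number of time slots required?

5

Strategy, Outreach, Hiring, Audit, Finance pairwise conflict, so at least 5 time slots are needed.
5 time slots suffice: Budget=2, Strategy=4, Outreach=2, Hiring=5, Audit=1, Finance=3, Research=3. Each listed conflict is separated.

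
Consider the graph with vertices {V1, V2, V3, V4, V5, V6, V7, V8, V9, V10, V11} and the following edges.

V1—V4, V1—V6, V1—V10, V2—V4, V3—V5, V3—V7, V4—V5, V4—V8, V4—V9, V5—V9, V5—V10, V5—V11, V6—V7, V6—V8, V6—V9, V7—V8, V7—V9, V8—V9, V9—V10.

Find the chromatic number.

4

V6, V7, V8, V9 are pairwise adjacent (a clique of size 4), so at least 4 colors are needed.
4 colors suffice: V1=R, V2=R, V3=R, V4=B, V5=G, V6=G, V7=B, V8=Y, V9=R, V10=B, V11=R. Each edge has distinct colors on its endpoints.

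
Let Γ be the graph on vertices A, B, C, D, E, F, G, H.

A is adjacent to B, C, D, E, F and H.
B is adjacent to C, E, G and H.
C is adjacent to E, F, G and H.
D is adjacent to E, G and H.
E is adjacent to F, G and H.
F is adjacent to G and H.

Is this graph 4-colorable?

A, C, E, F, H form a clique, so at least 5 colors are needed.
So 4 colors are not enough.

No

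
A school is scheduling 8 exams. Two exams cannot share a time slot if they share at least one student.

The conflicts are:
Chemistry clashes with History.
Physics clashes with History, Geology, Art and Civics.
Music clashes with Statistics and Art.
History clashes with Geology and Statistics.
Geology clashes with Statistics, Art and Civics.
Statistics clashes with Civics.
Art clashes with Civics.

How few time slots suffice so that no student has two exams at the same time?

4

Physics, Geology, Art, Civics all conflict with each other, so at least 4 time slots are needed.
4 time slots suffice: Chemistry=1, Physics=2, Music=1, History=3, Geology=1, Statistics=2, Art=4, Civics=3. No two conflicting exams share a time slot.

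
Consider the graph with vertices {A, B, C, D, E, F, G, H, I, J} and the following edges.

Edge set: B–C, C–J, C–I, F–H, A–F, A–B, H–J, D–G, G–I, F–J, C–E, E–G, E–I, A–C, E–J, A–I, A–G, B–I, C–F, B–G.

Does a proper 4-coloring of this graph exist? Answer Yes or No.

The chromatic number is 4. A, B, G, I form a clique, so at least 4 colors are needed.
4 colors suffice: color 1 → {C, G, H}; color 2 → {A, D, J}; color 3 → {F, I}; color 4 → {B, E}.
That is already a proper 4-coloring.

Yes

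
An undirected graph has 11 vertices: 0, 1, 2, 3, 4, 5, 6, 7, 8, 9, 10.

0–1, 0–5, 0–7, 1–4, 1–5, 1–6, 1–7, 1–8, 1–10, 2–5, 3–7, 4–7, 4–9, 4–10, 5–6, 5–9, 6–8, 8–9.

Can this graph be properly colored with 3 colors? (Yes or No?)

Yes

The chromatic number is 3. 0, 1, 7 are pairwise adjacent, so at least 3 colors are needed.
3 colors suffice: 0=green, 1=red, 2=red, 3=red, 4=green, 5=blue, 6=green, 7=blue, 8=blue, 9=red, 10=blue.
That is already a proper 3-coloring.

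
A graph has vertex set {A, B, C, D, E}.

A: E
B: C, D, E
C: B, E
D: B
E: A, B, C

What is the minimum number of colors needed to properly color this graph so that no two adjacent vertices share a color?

B, C, E are pairwise adjacent, so at least 3 colors are needed.
One proper 3-coloring: A=2, B=2, C=3, D=1, E=1. Each edge has distinct colors on its endpoints.

3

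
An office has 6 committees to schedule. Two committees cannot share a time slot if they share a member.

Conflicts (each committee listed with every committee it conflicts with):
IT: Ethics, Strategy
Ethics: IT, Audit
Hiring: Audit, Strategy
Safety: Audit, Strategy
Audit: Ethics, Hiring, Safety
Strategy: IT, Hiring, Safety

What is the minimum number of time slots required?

The cycle IT-Strategy-Safety-Audit-Ethics-IT has odd length 5, so it cannot be 2-colored; at least 3 time slots are needed.
3 time slots suffice: time slot 1 → {Audit, Strategy}; time slot 2 → {Ethics, Hiring, Safety}; time slot 3 → {IT}. Each listed conflict is separated.

3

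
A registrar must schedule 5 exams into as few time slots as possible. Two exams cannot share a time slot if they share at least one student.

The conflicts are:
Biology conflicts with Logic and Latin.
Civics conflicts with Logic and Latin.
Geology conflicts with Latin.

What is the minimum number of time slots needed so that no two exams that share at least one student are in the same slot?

Geology and Latin conflict, so at least 2 time slots are needed.
2 time slots suffice: Biology=2, Civics=2, Geology=2, Logic=1, Latin=1. No two conflicting exams share a time slot.

2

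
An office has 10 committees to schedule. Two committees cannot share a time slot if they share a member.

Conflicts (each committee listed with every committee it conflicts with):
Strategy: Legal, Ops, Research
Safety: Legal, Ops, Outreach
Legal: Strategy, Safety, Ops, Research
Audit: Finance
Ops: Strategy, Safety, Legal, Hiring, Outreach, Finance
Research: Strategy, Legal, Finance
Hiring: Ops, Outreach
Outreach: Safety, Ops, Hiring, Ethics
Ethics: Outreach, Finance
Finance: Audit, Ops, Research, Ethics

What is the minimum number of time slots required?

3

Safety, Ops, Outreach all conflict with each other, so at least 3 time slots are needed.
3 time slots suffice: time slot 1 → {Audit, Ops, Research, Ethics}; time slot 2 → {Legal, Outreach, Finance}; time slot 3 → {Strategy, Safety, Hiring}. Each listed conflict is separated.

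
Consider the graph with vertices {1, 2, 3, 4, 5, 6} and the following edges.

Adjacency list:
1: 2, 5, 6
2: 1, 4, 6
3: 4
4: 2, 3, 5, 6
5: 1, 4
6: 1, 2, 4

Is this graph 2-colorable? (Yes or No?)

2, 4, 6 form a triangle, so at least 3 colors are needed.
So 2 colors are not enough.

No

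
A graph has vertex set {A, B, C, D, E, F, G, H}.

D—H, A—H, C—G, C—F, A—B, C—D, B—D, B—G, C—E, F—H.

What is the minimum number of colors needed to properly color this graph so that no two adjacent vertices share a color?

2

B and G are adjacent, so at least 2 colors are needed.
2 colors suffice: A=2, B=1, C=1, D=2, E=2, F=2, G=2, H=1. No two adjacent vertices share a color.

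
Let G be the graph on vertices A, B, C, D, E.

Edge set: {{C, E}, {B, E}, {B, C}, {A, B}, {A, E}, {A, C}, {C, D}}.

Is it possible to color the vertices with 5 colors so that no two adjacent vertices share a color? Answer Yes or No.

The chromatic number is 4. A, B, C, E are pairwise adjacent (a clique of size 4), so at least 4 colors are needed.
A valid assignment using 4 colors: A=3, B=2, C=1, D=2, E=4.
Since 5 ≥ 4, a proper 5-coloring certainly exists.

Yes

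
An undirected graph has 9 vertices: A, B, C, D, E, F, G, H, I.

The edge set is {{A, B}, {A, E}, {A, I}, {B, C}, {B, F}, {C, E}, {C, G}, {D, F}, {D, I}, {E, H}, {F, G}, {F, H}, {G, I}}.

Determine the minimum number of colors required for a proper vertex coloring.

3

The cycle I-A-B-F-D-I has odd length 5, so it cannot be 2-colored; at least 3 colors are needed.
One proper 3-coloring: A=3, B=2, C=3, D=2, E=1, F=1, G=2, H=2, I=1. Each edge has distinct colors on its endpoints.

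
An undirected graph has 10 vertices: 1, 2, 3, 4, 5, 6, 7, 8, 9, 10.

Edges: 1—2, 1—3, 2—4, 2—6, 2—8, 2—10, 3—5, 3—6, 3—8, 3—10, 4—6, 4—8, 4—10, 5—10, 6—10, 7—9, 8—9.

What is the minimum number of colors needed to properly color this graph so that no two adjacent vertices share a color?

4

2, 4, 6, 10 form a clique, so at least 4 colors are needed.
4 colors suffice: color a → {1, 7, 8, 10}; color b → {2, 3, 9}; color c → {5, 6}; color d → {4}. Every edge joins two different colors.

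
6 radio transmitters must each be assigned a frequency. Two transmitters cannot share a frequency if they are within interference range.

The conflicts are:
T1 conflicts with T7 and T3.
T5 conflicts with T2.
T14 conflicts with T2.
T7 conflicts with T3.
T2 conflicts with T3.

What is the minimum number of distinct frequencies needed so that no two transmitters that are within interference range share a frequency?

T1, T7, T3 are mutually in conflict, so at least 3 frequencies are needed.
3 frequencies suffice: frequency 1 → {T5, T14, T3}; frequency 2 → {T7, T2}; frequency 3 → {T1}. Each listed conflict is separated.

3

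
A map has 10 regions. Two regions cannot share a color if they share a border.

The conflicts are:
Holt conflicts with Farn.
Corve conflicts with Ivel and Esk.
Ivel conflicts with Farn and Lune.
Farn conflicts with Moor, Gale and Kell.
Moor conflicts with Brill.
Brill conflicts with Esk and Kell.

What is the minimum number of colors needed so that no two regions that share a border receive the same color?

2

Brill and Esk conflict, so at least 2 colors are needed.
2 colors suffice: Holt=2, Corve=1, Ivel=2, Farn=1, Moor=2, Brill=1, Esk=2, Gale=2, Kell=2, Lune=1. No two conflicting regions share a color.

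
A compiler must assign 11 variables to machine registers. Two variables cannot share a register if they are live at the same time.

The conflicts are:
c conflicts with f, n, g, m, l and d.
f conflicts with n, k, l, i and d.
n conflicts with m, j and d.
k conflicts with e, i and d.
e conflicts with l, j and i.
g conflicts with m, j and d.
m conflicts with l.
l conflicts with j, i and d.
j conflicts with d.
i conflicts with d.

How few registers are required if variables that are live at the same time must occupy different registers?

4

f, k, i, d pairwise conflict, so at least 4 registers are needed.
Using 4 registers: c=4, f=3, n=2, k=2, e=1, g=2, m=1, l=2, j=3, i=4, d=1. No two conflicting variables share a register.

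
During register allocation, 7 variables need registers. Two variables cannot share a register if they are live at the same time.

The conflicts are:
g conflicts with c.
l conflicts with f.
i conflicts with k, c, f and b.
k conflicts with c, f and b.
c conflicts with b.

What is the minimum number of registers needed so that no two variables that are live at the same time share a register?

i, k, c, b pairwise conflict, so at least 4 registers are needed.
4 registers suffice: register 1 → {g, l, k}; register 2 → {i}; register 3 → {c, f}; register 4 → {b}. No two conflicting variables share a register.

4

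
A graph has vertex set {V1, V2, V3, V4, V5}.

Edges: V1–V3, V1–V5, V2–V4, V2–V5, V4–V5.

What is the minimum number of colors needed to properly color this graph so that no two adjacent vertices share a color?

V2, V4, V5 are mutually adjacent, so at least 3 colors are needed.
A valid assignment using 3 colors: V1=blue, V2=green, V3=red, V4=blue, V5=red. Each edge has distinct colors on its endpoints.

3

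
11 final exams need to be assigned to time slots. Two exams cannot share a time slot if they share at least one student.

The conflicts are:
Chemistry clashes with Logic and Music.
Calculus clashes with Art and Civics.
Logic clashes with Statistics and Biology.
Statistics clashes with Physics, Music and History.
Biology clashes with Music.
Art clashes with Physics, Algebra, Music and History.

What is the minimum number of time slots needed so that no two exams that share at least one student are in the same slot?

2

Biology and Music conflict, so at least 2 time slots are needed.
2 time slots suffice: time slot 1 → {Chemistry, Statistics, Biology, Art, Civics}; time slot 2 → {Calculus, Logic, Physics, Algebra, Music, History}. No two conflicting exams share a time slot.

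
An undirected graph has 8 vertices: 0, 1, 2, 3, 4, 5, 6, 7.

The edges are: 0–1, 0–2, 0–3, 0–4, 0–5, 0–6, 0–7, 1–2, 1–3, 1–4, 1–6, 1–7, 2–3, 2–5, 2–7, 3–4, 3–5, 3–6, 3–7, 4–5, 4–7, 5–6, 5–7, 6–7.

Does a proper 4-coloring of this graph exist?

0, 2, 3, 5, 7 form a clique, so at least 5 colors are needed.
So 4 colors are not enough.

No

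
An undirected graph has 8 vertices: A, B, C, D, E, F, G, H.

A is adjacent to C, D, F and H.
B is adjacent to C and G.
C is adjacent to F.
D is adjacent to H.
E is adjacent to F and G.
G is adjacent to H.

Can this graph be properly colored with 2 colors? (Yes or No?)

No

A, C, F are mutually adjacent, so at least 3 colors are needed.
So 2 colors are not enough.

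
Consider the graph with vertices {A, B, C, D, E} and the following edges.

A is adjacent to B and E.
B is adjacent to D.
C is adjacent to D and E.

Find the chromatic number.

The cycle A-E-C-D-B-A has odd length 5, so it cannot be 2-colored; at least 3 colors are needed.
3 colors suffice: color 1 → {A, C}; color 2 → {D, E}; color 3 → {B}. No two adjacent vertices share a color.

3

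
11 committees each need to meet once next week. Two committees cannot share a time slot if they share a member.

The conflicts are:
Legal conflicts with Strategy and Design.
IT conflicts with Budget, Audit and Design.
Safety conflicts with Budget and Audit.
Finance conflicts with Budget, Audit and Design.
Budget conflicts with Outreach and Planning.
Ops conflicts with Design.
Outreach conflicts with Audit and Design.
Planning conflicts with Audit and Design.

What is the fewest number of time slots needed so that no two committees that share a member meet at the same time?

2

Finance and Budget conflict, so at least 2 time slots are needed.
2 time slots suffice: Legal=2, IT=2, Safety=2, Finance=2, Budget=1, Ops=2, Outreach=2, Strategy=1, Planning=2, Audit=1, Design=1. Each listed conflict is separated.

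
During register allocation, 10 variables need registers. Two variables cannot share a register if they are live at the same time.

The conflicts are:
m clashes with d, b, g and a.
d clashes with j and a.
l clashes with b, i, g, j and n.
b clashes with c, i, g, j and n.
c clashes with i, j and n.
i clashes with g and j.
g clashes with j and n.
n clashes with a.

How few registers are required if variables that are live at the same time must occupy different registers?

5

l, b, i, g, j are mutually in conflict, so at least 5 registers are needed.
5 registers suffice: register 1 → {b, a}; register 2 → {d, c, g}; register 3 → {m, j, n}; register 4 → {l}; register 5 → {i}. Each listed conflict is separated.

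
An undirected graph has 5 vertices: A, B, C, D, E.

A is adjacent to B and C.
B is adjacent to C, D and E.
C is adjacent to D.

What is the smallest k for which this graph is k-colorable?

3

A, B, C form a triangle, so at least 3 colors are needed.
A valid assignment using 3 colors: A=3, B=1, C=2, D=3, E=2. Every edge joins two different colors.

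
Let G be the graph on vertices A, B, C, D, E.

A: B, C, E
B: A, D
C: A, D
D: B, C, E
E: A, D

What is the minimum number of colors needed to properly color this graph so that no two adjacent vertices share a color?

2

C and D are adjacent, so at least 2 colors are needed.
One proper 2-coloring: A=1, B=2, C=2, D=1, E=2. No two adjacent vertices share a color.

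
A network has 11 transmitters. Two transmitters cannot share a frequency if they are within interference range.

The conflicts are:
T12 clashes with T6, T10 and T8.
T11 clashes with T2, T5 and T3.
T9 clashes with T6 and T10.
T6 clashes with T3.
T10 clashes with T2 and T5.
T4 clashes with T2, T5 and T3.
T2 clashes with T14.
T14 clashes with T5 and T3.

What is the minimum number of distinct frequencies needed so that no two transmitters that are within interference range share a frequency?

T11 and T3 conflict, so at least 2 frequencies are needed.
2 frequencies suffice: frequency 1 → {T12, T9, T2, T5, T3}; frequency 2 → {T11, T6, T10, T4, T14, T8}. Every pair that conflicts lands in different frequencies.

2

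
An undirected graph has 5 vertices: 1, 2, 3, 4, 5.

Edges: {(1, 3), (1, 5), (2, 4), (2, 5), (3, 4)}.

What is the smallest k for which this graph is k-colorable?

3

The cycle 4-2-5-1-3-4 has odd length 5, so it cannot be 2-colored; at least 3 colors are needed.
3 colors suffice: color a → {4, 5}; color b → {1, 2}; color c → {3}. Every edge joins two different colors.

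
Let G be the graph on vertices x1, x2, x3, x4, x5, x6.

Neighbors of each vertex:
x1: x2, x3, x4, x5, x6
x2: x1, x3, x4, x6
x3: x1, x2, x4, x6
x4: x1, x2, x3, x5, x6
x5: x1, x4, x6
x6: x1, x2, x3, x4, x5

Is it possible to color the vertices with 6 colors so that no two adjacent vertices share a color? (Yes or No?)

Yes

The chromatic number is 5. x1, x2, x3, x4, x6 form a clique, so at least 5 colors are needed.
5 colors suffice: color red → {x6}; color blue → {x1}; color green → {x4}; color yellow → {x3, x5}; color purple → {x2}.
Since 6 ≥ 5, a proper 6-coloring certainly exists.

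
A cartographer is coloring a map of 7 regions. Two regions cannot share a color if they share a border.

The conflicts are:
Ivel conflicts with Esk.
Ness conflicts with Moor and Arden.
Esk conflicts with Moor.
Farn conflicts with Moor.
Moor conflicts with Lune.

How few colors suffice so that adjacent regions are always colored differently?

2

Moor and Lune conflict, so at least 2 colors are needed.
2 colors suffice: color 1 → {Ivel, Moor, Arden}; color 2 → {Ness, Esk, Farn, Lune}. Each listed conflict is separated.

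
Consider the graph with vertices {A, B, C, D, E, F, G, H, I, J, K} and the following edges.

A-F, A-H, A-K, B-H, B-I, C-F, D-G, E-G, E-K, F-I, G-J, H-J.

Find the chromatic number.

3

The cycle I-B-H-A-F-I has odd length 5, so it cannot be 2-colored; at least 3 colors are needed.
One proper 3-coloring: A=blue, B=blue, C=blue, D=blue, E=blue, F=red, G=red, H=red, I=green, J=blue, K=red. No two adjacent vertices share a color.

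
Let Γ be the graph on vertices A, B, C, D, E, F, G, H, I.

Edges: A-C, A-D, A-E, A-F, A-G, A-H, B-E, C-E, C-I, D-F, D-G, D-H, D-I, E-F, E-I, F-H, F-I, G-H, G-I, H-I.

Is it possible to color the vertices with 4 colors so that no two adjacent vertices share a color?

The chromatic number is 4. D, G, H, I are mutually adjacent (a clique of size 4), so at least 4 colors are needed.
A valid assignment using 4 colors: A=1, B=1, C=3, D=3, E=2, F=4, G=4, H=2, I=1.
That is already a proper 4-coloring.

Yes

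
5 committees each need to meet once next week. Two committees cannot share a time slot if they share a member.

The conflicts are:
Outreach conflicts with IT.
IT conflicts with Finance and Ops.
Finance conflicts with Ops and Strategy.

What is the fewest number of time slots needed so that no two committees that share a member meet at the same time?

3

IT, Finance, Ops pairwise conflict, so at least 3 time slots are needed.
3 time slots suffice: time slot 1 → {IT, Strategy}; time slot 2 → {Outreach, Finance}; time slot 3 → {Ops}. Each listed conflict is separated.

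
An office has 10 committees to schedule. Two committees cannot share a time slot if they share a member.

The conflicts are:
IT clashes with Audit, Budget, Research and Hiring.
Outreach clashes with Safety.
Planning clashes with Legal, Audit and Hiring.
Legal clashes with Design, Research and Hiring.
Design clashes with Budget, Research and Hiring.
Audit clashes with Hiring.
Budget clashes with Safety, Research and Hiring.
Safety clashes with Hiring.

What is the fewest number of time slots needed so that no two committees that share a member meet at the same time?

Budget, Safety, Hiring all conflict with each other, so at least 3 time slots are needed.
3 time slots suffice: time slot 1 → {Outreach, Research, Hiring}; time slot 2 → {Legal, Audit, Budget}; time slot 3 → {IT, Planning, Design, Safety}. Each listed conflict is separated.

3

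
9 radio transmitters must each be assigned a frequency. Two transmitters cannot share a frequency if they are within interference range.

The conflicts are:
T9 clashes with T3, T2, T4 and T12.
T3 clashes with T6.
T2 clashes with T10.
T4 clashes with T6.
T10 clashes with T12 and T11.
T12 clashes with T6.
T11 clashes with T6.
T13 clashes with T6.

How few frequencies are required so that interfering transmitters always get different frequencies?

2

T12 and T6 conflict, so at least 2 frequencies are needed.
A valid assignment using 2 frequencies: T9=1, T3=2, T2=2, T4=2, T10=1, T12=2, T11=2, T13=2, T6=1. Every pair that conflicts lands in different frequencies.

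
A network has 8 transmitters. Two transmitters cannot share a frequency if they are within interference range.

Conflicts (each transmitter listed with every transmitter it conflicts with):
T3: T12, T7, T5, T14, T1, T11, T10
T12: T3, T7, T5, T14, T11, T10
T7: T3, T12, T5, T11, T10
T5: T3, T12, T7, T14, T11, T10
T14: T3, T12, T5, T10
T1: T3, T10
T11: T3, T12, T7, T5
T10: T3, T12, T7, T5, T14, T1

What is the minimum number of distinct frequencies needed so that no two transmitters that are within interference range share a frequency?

T3, T12, T7, T5, T11 are mutually in conflict, so at least 5 frequencies are needed.
A valid assignment using 5 frequencies: T3=1, T12=3, T7=5, T5=2, T14=5, T1=2, T11=4, T10=4. Each listed conflict is separated.

5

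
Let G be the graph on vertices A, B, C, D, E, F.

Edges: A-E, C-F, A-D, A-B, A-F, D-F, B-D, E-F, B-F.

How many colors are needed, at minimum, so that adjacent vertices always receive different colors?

A, B, D, F form a clique, so at least 4 colors are needed.
A valid assignment using 4 colors: A=blue, B=yellow, C=blue, D=green, E=green, F=red. Each edge has distinct colors on its endpoints.

4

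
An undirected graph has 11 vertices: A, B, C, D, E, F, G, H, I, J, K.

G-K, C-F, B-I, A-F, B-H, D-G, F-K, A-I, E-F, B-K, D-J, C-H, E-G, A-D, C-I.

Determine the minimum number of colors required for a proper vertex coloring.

The cycle F-A-I-B-K-F has odd length 5, so it cannot be 2-colored; at least 3 colors are needed.
3 colors suffice: color 1 → {D, F, H, I}; color 2 → {A, B, C, G, J}; color 3 → {E, K}. Each edge has distinct colors on its endpoints.

3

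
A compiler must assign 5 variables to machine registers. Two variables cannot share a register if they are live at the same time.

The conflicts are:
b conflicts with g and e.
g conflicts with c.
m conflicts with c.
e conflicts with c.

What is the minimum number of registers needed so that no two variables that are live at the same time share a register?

m and c conflict, so at least 2 registers are needed.
A valid assignment using 2 registers: b=1, g=2, m=2, e=2, c=1. Every pair that conflicts lands in different registers.

2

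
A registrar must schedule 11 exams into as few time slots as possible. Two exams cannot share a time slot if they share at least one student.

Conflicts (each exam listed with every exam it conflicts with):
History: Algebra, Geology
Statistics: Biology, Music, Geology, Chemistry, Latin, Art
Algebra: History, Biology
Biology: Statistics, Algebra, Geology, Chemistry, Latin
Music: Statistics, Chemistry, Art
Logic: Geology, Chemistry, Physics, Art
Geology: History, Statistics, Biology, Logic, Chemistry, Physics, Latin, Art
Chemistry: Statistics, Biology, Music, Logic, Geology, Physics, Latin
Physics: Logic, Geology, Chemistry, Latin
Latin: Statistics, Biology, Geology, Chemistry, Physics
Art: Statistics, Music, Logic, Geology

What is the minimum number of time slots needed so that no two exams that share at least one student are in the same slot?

Statistics, Biology, Geology, Chemistry, Latin are mutually in conflict, so at least 5 time slots are needed.
5 time slots suffice: time slot 1 → {Algebra, Music, Geology}; time slot 2 → {History, Chemistry, Art}; time slot 3 → {Statistics, Physics}; time slot 4 → {Biology, Logic}; time slot 5 → {Latin}. No two conflicting exams share a time slot.

5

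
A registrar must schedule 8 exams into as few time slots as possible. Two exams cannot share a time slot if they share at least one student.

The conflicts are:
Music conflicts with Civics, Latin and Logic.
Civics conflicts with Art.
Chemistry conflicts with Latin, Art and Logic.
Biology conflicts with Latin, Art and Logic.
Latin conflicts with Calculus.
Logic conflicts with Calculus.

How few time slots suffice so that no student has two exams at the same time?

The cycle Music-Latin-Biology-Art-Civics-Music has odd length 5, so it cannot be 2-colored; at least 3 time slots are needed.
Using 3 time slots: Music=2, Civics=3, Chemistry=2, Biology=2, Latin=1, Art=1, Logic=1, Calculus=2. No two conflicting exams share a time slot.

3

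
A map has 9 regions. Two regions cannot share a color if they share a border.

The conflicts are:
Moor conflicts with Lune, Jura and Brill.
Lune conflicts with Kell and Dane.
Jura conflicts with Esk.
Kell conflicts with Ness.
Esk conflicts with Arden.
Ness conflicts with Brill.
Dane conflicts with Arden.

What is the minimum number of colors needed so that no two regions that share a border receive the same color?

The cycle Brill-Moor-Lune-Kell-Ness-Brill has odd length 5, so it cannot be 2-colored; at least 3 colors are needed.
A valid assignment using 3 colors: Moor=1, Lune=2, Jura=3, Kell=3, Esk=2, Ness=1, Dane=3, Arden=1, Brill=2. Each listed conflict is separated.

3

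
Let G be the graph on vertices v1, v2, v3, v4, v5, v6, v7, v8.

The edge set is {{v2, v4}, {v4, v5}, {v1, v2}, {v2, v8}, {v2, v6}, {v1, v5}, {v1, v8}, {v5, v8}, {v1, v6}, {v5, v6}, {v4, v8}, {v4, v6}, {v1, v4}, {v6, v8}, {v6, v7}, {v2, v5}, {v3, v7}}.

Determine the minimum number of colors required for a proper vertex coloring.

6

v1, v2, v4, v5, v6, v8 form a clique, so at least 6 colors are needed.
6 colors suffice: color 1 → {v3, v6}; color 2 → {v1, v7}; color 3 → {v2}; color 4 → {v8}; color 5 → {v4}; color 6 → {v5}. Every edge joins two different colors.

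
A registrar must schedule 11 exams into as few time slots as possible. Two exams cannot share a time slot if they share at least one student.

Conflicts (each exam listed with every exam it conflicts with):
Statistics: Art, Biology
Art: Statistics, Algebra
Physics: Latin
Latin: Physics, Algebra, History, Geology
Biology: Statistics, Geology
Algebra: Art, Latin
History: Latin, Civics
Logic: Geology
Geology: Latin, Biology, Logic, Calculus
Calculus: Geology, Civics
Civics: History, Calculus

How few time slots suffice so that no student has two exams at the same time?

3

The cycle History-Latin-Geology-Calculus-Civics-History has odd length 5, so it cannot be 2-colored; at least 3 time slots are needed.
3 time slots suffice: time slot 1 → {Art, Physics, History, Geology}; time slot 2 → {Latin, Biology, Logic, Calculus}; time slot 3 → {Statistics, Algebra, Civics}. No two conflicting exams share a time slot.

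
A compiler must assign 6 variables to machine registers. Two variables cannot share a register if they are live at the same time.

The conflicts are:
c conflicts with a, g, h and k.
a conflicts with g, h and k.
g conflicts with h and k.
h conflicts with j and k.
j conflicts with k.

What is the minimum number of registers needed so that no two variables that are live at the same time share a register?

5

c, a, g, h, k all conflict with each other, so at least 5 registers are needed.
Using 5 registers: c=5, a=3, g=4, h=1, j=3, k=2. No two conflicting variables share a register.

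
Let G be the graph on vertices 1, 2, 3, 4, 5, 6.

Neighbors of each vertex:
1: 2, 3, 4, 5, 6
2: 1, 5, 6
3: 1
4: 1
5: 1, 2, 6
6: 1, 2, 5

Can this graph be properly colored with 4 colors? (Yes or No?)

The chromatic number is 4. 1, 2, 5, 6 are pairwise adjacent (a clique of size 4), so at least 4 colors are needed.
A valid assignment using 4 colors: 1=red, 2=green, 3=blue, 4=blue, 5=yellow, 6=blue.
That is already a proper 4-coloring.

Yes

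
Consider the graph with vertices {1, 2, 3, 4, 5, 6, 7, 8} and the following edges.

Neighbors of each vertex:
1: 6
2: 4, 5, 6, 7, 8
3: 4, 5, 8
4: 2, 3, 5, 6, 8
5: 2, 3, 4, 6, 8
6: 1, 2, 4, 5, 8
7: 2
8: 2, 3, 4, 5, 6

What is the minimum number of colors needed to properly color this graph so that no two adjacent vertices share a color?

5

2, 4, 5, 6, 8 are pairwise adjacent (a clique of size 5), so at least 5 colors are needed.
5 colors suffice: color red → {1, 2, 3}; color blue → {5, 7}; color green → {6}; color yellow → {4}; color purple → {8}. Every edge joins two different colors.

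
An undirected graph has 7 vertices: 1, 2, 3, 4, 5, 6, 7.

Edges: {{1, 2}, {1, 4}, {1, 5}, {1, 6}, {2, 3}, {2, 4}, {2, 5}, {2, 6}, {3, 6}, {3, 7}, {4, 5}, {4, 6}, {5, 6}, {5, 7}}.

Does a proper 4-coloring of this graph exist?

No

1, 2, 4, 5, 6 are pairwise adjacent (a clique of size 5), so at least 5 colors are needed.
So 4 colors are not enough.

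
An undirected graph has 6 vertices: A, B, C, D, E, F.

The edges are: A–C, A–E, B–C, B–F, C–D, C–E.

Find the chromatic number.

3

A, C, E form a triangle, so at least 3 colors are needed.
One proper 3-coloring: A=2, B=2, C=1, D=2, E=3, F=1. No two adjacent vertices share a color.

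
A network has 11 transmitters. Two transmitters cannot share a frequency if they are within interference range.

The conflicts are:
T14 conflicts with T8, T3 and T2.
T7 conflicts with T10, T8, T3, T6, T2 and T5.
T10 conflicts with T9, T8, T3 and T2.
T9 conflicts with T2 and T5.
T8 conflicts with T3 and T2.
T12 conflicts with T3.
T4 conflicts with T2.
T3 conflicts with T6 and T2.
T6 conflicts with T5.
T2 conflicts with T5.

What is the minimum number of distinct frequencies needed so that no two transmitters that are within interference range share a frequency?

5

T7, T10, T8, T3, T2 pairwise conflict, so at least 5 frequencies are needed.
Using 5 frequencies: T14=3, T7=3, T10=5, T9=3, T8=4, T12=1, T4=2, T3=2, T6=1, T2=1, T5=2. Every pair that conflicts lands in different frequencies.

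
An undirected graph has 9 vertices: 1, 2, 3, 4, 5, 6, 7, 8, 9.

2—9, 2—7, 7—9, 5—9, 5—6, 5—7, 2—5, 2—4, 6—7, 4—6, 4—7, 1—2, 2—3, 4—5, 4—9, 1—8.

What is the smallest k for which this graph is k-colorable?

5

2, 4, 5, 7, 9 are mutually adjacent (a clique of size 5), so at least 5 colors are needed.
5 colors suffice: color red → {2, 6, 8}; color blue → {1, 3, 7}; color green → {4}; color yellow → {5}; color purple → {9}. No two adjacent vertices share a color.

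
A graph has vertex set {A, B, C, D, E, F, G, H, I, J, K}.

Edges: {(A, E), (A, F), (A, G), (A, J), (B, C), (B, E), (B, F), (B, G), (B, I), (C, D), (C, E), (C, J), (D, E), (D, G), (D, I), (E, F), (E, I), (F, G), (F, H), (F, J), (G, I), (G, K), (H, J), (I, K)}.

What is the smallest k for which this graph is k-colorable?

3

B, C, E are pairwise adjacent, so at least 3 colors are needed.
3 colors suffice: color 1 → {C, F, I}; color 2 → {E, G, J}; color 3 → {A, B, D, H, K}. No two adjacent vertices share a color.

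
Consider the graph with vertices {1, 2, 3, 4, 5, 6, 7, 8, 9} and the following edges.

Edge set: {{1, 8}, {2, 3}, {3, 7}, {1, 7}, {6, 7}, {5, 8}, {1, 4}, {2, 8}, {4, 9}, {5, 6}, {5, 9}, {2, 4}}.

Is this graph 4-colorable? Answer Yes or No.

The chromatic number is 3. The cycle 7-1-8-5-6-7 has odd length 5, so it cannot be 2-colored; at least 3 colors are needed.
3 colors suffice: color red → {4, 7, 8}; color blue → {1, 2, 5}; color green → {3, 6, 9}.
Since 4 ≥ 3, a proper 4-coloring certainly exists.

Yes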